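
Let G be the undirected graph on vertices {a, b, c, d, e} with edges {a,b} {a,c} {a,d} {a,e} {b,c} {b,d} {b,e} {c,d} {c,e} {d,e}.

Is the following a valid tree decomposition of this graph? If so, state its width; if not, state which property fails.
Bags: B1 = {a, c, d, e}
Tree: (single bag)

A tree decomposition must satisfy three properties: every vertex lies in some bag; for every edge, both endpoints lie together in some bag; and for every vertex, the bags containing it form a connected subtree. Here vertex b appears in no bag, so the decomposition is invalid.

No — vertex b appears in no bag.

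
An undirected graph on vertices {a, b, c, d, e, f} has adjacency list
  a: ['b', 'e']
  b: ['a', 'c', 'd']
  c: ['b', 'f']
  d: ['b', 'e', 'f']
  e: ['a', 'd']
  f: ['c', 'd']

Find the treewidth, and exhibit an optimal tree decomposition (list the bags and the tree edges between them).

Treewidth 2.
One such decomposition:
Bags: B1 = {a, b, e}  B2 = {b, d, e}  B3 = {b, c, d}  B4 = {c, d, f}
Tree: B1–B2, B2–B3, B3–B4

The largest bag has 3 vertices, giving width 2; this decomposition certifies tw(G) ≤ 2. Since a–e–d–b–a is a cycle in G, G is not acyclic. Forests are exactly the graphs of treewidth ≤ 1, so tw(G) ≥ 2. Combining the bounds, tw(G) = 2.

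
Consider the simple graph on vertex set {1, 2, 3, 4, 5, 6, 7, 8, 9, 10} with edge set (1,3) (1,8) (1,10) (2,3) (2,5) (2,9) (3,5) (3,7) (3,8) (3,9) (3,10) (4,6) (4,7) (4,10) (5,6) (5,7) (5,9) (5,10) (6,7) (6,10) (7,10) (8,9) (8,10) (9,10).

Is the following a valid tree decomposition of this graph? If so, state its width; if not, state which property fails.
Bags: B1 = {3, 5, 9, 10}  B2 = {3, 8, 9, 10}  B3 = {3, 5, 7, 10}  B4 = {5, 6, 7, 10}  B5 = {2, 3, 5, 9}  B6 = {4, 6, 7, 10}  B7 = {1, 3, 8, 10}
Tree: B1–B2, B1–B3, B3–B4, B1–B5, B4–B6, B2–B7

Yes; width 3.

Checking the three conditions: (i) the bags cover all of {1, 2, 3, 4, 5, 6, 7, 8, 9, 10}; (ii) for each edge, some bag contains both endpoints; (iii) the bags containing any fixed vertex form a subtree. All hold, so the decomposition is valid with width 4 − 1 = 3.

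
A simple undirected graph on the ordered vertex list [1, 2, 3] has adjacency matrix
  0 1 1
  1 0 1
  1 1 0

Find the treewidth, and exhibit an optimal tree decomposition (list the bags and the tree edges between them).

Treewidth 2.
One such decomposition:
Bags: B1 = {1, 2, 3}
Tree: (single bag)

A single bag containing all 3 vertices is trivially a valid decomposition of width 2. Conversely, {1, 2, 3} is a clique of size 3, and the vertices of any clique must share a bag in every tree decomposition; so some bag has ≥ 3 vertices and tw(G) ≥ 2. Therefore the treewidth is 2.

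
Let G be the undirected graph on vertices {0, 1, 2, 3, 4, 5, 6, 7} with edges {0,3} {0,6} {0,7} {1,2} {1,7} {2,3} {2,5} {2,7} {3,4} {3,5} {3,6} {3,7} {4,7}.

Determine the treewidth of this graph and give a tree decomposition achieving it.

The largest bag has 3 vertices, giving width 2; this decomposition certifies tw(G) ≤ 2. On the other hand G contains the 3-clique {1, 2, 7}. A clique must lie in a single bag of any decomposition, so no decomposition can have width below 2. Therefore the treewidth is 2.

Treewidth 2.
One optimal decomposition is:
Bags: B1 = {0, 3, 7}  B2 = {3, 4, 7}  B3 = {2, 3, 7}  B4 = {1, 2, 7}  B5 = {2, 3, 5}  B6 = {0, 3, 6}
Tree: B1–B2, B2–B3, B3–B4, B3–B5, B1–B6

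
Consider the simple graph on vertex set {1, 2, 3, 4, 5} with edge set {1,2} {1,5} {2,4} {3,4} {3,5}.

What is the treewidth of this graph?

2

A width-2 tree decomposition is:
Bags: B1 = {2, 3, 4}  B2 = {1, 2, 3}  B3 = {1, 3, 5}
Tree: B1–B2, B2–B3
The largest bag has 3 vertices, giving width 2; this decomposition certifies tw(G) ≤ 2. Since 3–4–2–1–5–3 is a cycle in G, G is not acyclic. Forests are exactly the graphs of treewidth ≤ 1, so tw(G) ≥ 2. The upper and lower bounds meet at 2, so that is the treewidth.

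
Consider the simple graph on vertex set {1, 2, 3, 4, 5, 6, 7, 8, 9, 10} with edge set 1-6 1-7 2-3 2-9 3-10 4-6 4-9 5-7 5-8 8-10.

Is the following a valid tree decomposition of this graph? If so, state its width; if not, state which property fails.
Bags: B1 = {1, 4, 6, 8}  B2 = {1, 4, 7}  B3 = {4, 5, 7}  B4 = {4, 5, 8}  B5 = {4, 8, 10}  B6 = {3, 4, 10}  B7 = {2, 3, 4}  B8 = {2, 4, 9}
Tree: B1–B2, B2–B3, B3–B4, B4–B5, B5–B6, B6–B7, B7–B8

No — bags containing vertex 8 are not connected in the tree.

A tree decomposition must satisfy three properties: every vertex lies in some bag; for every edge, both endpoints lie together in some bag; and for every vertex, the bags containing it form a connected subtree. Here bags containing vertex 8 are not connected in the tree, so the decomposition is invalid.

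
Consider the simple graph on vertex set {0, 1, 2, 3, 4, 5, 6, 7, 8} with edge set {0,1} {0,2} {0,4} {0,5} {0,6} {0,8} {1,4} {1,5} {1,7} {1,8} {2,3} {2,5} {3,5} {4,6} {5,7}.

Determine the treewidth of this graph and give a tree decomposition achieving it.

Treewidth 2.
One such decomposition:
Bags: B1 = {0, 1, 8}  B2 = {0, 1, 5}  B3 = {0, 2, 5}  B4 = {0, 1, 4}  B5 = {0, 4, 6}  B6 = {2, 3, 5}  B7 = {1, 5, 7}
Tree: B1–B2, B2–B3, B1–B4, B4–B5, B3–B6, B2–B7

Each bag holds 3 vertices, so the decomposition has width 2, which upper-bounds the treewidth. For the lower bound, the 3 vertices {0, 1, 8} are pairwise adjacent, and any tree decomposition puts a clique entirely inside one bag — forcing width ≥ 2. Hence tw(G) = 2 exactly.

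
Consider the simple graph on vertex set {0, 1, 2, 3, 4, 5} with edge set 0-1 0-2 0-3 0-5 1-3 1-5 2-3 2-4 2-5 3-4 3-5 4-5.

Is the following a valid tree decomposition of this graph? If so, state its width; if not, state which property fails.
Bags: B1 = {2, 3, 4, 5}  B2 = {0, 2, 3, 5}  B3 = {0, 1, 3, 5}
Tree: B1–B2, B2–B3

Every vertex of G appears in some bag (union = {0, 1, 2, 3, 4, 5}); every edge is covered by a bag; and for each vertex v the set of bags containing v is connected in the bag tree. The decomposition is therefore valid. The largest bag has 4 vertices, so the width is 3.

Yes; width 3.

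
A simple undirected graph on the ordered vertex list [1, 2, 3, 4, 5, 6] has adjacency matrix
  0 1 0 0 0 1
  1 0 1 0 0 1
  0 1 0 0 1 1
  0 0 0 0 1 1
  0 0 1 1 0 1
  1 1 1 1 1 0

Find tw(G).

A width-2 tree decomposition is:
Bags: B1 = {2, 3, 6}  B2 = {1, 2, 6}  B3 = {3, 5, 6}  B4 = {4, 5, 6}
Tree: B1–B2, B1–B3, B3–B4
Every bag has size at most 3, so the width is 3 − 1 = 2 and tw(G) ≤ 2. For the lower bound, the 3 vertices {1, 2, 6} are pairwise adjacent, and any tree decomposition puts a clique entirely inside one bag — forcing width ≥ 2. Combining the bounds, tw(G) = 2.

2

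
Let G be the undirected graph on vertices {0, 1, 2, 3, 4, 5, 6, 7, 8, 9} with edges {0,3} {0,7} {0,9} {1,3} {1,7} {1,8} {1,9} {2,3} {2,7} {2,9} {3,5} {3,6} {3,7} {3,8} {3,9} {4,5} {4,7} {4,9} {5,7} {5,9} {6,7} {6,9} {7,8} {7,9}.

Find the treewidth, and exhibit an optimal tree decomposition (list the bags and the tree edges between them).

Treewidth 3.
Bags: B1 = {3, 5, 7, 9}  B2 = {1, 3, 7, 9}  B3 = {1, 3, 7, 8}  B4 = {0, 3, 7, 9}  B5 = {2, 3, 7, 9}  B6 = {3, 6, 7, 9}  B7 = {4, 5, 7, 9}
Tree: B1–B2, B2–B3, B2–B4, B4–B5, B1–B6, B1–B7

Every bag has size at most 4, so the width is 4 − 1 = 3 and tw(G) ≤ 3. Conversely, {1, 3, 7, 8} is a clique of size 4, and the vertices of any clique must share a bag in every tree decomposition; so some bag has ≥ 4 vertices and tw(G) ≥ 3. The upper and lower bounds meet at 3, so that is the treewidth.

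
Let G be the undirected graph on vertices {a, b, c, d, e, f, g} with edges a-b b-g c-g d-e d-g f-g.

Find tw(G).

1

A width-1 tree decomposition is:
Bags: B1 = {d, e}  B2 = {d, g}  B3 = {c, g}  B4 = {b, g}  B5 = {a, b}  B6 = {f, g}
Tree: B1–B2, B2–B3, B2–B4, B4–B5, B3–B6
Every bag has size at most 2, so the width is 2 − 1 = 1 and tw(G) ≤ 1. Any graph with an edge has treewidth ≥ 1, and G has the edge e–d. Therefore the treewidth is 1.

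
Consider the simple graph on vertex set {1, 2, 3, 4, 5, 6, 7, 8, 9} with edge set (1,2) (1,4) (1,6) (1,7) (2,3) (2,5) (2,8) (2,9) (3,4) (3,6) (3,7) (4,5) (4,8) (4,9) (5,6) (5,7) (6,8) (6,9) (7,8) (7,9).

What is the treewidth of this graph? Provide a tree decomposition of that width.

Treewidth 4.
One such decomposition:
Bags: B1 = {2, 3, 4, 6, 7}  B2 = {2, 4, 5, 6, 7}  B3 = {1, 2, 4, 6, 7}  B4 = {2, 4, 6, 7, 8}  B5 = {2, 4, 6, 7, 9}
Tree: B1–B2, B2–B3, B3–B4, B4–B5

The largest bag has 5 vertices, giving width 4; this decomposition certifies tw(G) ≤ 4. For the lower bound: the 5 vertex sets {2,3}, {4,5}, {1,7}, {6}, {8} are disjoint, each induces a connected subgraph, and every pair is joined by at least one edge of G. Contracting each set to a single vertex therefore yields K_{5} as a minor, and since treewidth is minor-monotone, tw(G) ≥ tw(K_{5}) = 4. Combining the bounds, tw(G) = 4.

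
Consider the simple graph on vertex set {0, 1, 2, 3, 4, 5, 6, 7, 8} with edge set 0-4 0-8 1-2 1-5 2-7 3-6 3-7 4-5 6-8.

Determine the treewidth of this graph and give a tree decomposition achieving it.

Treewidth 2.
One optimal decomposition is:
Bags: B1 = {3, 6, 7}  B2 = {6, 7, 8}  B3 = {0, 7, 8}  B4 = {0, 4, 7}  B5 = {4, 5, 7}  B6 = {1, 5, 7}  B7 = {1, 2, 7}
Tree: B1–B2, B2–B3, B3–B4, B4–B5, B5–B6, B6–B7

The largest bag has 3 vertices, giving width 2; this decomposition certifies tw(G) ≤ 2. The edges 7–3–6–8–0–4–5–1–2–7 form a cycle, so G is not a tree and its treewidth is at least 2. Therefore the treewidth is 2.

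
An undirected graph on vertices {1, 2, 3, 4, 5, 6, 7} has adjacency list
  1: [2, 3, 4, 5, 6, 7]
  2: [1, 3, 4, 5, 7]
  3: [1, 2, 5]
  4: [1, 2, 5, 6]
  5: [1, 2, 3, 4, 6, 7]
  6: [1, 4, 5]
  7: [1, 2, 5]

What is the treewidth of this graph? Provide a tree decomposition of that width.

Treewidth 3.
One such decomposition:
Bags: B1 = {1, 2, 3, 5}  B2 = {1, 2, 4, 5}  B3 = {1, 4, 5, 6}  B4 = {1, 2, 5, 7}
Tree: B1–B2, B2–B3, B1–B4

The largest bag has 4 vertices, giving width 3; this decomposition certifies tw(G) ≤ 3. Conversely, {1, 2, 3, 5} is a clique of size 4, and the vertices of any clique must share a bag in every tree decomposition; so some bag has ≥ 4 vertices and tw(G) ≥ 3. Therefore the treewidth is 3.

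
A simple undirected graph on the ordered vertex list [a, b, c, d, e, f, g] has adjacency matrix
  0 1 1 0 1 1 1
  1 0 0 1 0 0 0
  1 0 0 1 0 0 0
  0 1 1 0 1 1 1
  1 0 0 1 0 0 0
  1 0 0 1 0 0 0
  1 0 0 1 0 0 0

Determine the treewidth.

2

A width-2 tree decomposition is:
Bags: B1 = {a, b, d}  B2 = {a, d, g}  B3 = {a, d, f}  B4 = {a, d, e}  B5 = {a, c, d}
Tree: B1–B2, B2–B3, B3–B4, B4–B5
Every bag has size at most 3, so the width is 3 − 1 = 2 and tw(G) ≤ 2. For the lower bound, G contains the cycle d–b–a–g–d, so G is not a forest; only forests have treewidth ≤ 1, hence tw(G) ≥ 2. Combining the bounds, tw(G) = 2.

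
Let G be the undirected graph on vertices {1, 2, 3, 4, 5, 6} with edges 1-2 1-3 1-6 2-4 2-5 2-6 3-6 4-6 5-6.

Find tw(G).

A width-2 tree decomposition is:
Bags: B1 = {2, 4, 6}  B2 = {1, 2, 6}  B3 = {1, 3, 6}  B4 = {2, 5, 6}
Tree: B1–B2, B2–B3, B2–B4
Each bag holds 3 vertices, so the decomposition has width 2, which upper-bounds the treewidth. Conversely, {1, 2, 6} is a clique of size 3, and the vertices of any clique must share a bag in every tree decomposition; so some bag has ≥ 3 vertices and tw(G) ≥ 2. Therefore the treewidth is 2.

2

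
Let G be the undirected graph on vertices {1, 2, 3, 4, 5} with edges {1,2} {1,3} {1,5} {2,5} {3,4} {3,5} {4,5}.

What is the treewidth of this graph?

2

A width-2 tree decomposition is:
Bags: B1 = {1, 2, 5}  B2 = {1, 3, 5}  B3 = {3, 4, 5}
Tree: B1–B2, B2–B3
Each bag holds 3 vertices, so the decomposition has width 2, which upper-bounds the treewidth. On the other hand G contains the 3-clique {1, 2, 5}. A clique must lie in a single bag of any decomposition, so no decomposition can have width below 2. Therefore the treewidth is 2.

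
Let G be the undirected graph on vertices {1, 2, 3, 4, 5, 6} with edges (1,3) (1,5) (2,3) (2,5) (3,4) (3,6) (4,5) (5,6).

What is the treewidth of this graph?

2

A width-2 tree decomposition is:
Bags: B1 = {3, 5, 6}  B2 = {2, 3, 5}  B3 = {3, 4, 5}  B4 = {1, 3, 5}
Tree: B1–B2, B2–B3, B3–B4
Each bag holds 3 vertices, so the decomposition has width 2, which upper-bounds the treewidth. The edges 6–5–2–3–6 form a cycle, so G is not a tree and its treewidth is at least 2. Combining the bounds, tw(G) = 2.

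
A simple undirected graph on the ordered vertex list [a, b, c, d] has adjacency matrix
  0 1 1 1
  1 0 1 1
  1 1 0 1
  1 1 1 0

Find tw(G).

3

A width-3 tree decomposition is:
Bags: B1 = {a, b, c, d}
Tree: (single bag)
With just one bag of size 4, the width is 4 − 1 = 3, so tw(G) ≤ 3. On the other hand G contains the 4-clique {a, b, c, d}. A clique must lie in a single bag of any decomposition, so no decomposition can have width below 3. Therefore the treewidth is 3.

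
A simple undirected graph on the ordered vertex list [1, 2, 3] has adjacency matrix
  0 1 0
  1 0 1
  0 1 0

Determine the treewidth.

A width-1 tree decomposition is:
Bags: B1 = {1, 2}  B2 = {2, 3}
Tree: B1–B2
The largest bag has 2 vertices, giving width 1; this decomposition certifies tw(G) ≤ 1. Any graph with an edge has treewidth ≥ 1, and G has the edge 2–1. The upper and lower bounds meet at 1, so that is the treewidth.

1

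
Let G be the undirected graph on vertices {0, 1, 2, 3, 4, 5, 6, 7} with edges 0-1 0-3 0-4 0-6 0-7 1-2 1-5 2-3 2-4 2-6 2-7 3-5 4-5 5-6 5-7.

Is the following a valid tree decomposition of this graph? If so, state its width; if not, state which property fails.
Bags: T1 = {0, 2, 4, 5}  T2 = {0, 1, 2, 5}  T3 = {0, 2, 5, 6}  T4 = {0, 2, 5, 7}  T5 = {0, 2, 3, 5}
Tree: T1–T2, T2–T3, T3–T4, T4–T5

Yes; width 3.

Checking the three conditions: (i) the bags cover all of {0, 1, 2, 3, 4, 5, 6, 7}; (ii) for each edge, some bag contains both endpoints; (iii) the bags containing any fixed vertex form a subtree. All hold, so the decomposition is valid with width 4 − 1 = 3.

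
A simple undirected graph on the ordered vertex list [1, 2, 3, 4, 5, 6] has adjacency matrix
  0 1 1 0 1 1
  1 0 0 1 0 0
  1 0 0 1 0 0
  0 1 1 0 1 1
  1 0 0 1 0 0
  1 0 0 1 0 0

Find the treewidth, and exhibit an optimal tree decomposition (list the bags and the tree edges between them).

Treewidth 2.
Bags: B1 = {1, 4, 6}  B2 = {1, 3, 4}  B3 = {1, 2, 4}  B4 = {1, 4, 5}
Tree: B1–B2, B2–B3, B3–B4

Every bag has size at most 3, so the width is 3 − 1 = 2 and tw(G) ≤ 2. For the lower bound, G contains the cycle 6–1–3–4–6, so G is not a forest; only forests have treewidth ≤ 1, hence tw(G) ≥ 2. Therefore the treewidth is 2.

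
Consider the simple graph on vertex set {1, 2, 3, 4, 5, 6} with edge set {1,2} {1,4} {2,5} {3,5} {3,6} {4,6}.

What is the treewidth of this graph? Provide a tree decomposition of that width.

The largest bag has 3 vertices, giving width 2; this decomposition certifies tw(G) ≤ 2. For the lower bound, G contains the cycle 2–1–4–6–3–5–2, so G is not a forest; only forests have treewidth ≤ 1, hence tw(G) ≥ 2. Hence tw(G) = 2 exactly.

Treewidth 2.
One such decomposition:
Bags: B1 = {1, 2, 4}  B2 = {2, 4, 6}  B3 = {2, 3, 6}  B4 = {2, 3, 5}
Tree: B1–B2, B2–B3, B3–B4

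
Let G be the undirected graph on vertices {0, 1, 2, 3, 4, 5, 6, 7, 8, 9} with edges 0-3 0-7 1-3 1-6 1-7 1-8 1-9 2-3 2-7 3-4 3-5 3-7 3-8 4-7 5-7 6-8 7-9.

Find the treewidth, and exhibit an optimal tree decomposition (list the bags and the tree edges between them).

Treewidth 2.
Bags: B1 = {2, 3, 7}  B2 = {3, 4, 7}  B3 = {0, 3, 7}  B4 = {3, 5, 7}  B5 = {1, 3, 7}  B6 = {1, 7, 9}  B7 = {1, 3, 8}  B8 = {1, 6, 8}
Tree: B1–B2, B1–B3, B3–B4, B3–B5, B5–B6, B5–B7, B7–B8

Each bag holds 3 vertices, so the decomposition has width 2, which upper-bounds the treewidth. For the lower bound, the 3 vertices {1, 7, 9} are pairwise adjacent, and any tree decomposition puts a clique entirely inside one bag — forcing width ≥ 2. Hence tw(G) = 2 exactly.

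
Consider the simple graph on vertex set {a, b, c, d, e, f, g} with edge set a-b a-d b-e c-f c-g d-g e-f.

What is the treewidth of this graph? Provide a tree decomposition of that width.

Each bag holds 3 vertices, so the decomposition has width 2, which upper-bounds the treewidth. The edges e–f–c–g–d–a–b–e form a cycle, so G is not a tree and its treewidth is at least 2. Combining the bounds, tw(G) = 2.

Treewidth 2.
One such decomposition:
Bags: B1 = {c, e, f}  B2 = {c, e, g}  B3 = {d, e, g}  B4 = {a, d, e}  B5 = {a, b, e}
Tree: B1–B2, B2–B3, B3–B4, B4–B5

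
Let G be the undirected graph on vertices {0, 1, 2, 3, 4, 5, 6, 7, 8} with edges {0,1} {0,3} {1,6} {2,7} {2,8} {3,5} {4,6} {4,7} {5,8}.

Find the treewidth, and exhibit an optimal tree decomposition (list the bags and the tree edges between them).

Treewidth 2.
One such decomposition:
Bags: B1 = {2, 7, 8}  B2 = {4, 7, 8}  B3 = {4, 6, 8}  B4 = {1, 6, 8}  B5 = {0, 1, 8}  B6 = {0, 3, 8}  B7 = {3, 5, 8}
Tree: B1–B2, B2–B3, B3–B4, B4–B5, B5–B6, B6–B7

Each bag holds 3 vertices, so the decomposition has width 2, which upper-bounds the treewidth. The edges 8–2–7–4–6–1–0–3–5–8 form a cycle, so G is not a tree and its treewidth is at least 2. Hence tw(G) = 2 exactly.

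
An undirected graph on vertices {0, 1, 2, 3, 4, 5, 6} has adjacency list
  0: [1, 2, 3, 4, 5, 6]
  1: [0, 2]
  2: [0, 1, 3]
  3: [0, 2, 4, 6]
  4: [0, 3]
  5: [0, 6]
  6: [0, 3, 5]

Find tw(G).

2

A width-2 tree decomposition is:
Bags: B1 = {0, 2, 3}  B2 = {0, 3, 6}  B3 = {0, 3, 4}  B4 = {0, 5, 6}  B5 = {0, 1, 2}
Tree: B1–B2, B1–B3, B2–B4, B1–B5
Each bag holds 3 vertices, so the decomposition has width 2, which upper-bounds the treewidth. For the lower bound, the 3 vertices {0, 1, 2} are pairwise adjacent, and any tree decomposition puts a clique entirely inside one bag — forcing width ≥ 2. Hence tw(G) = 2 exactly.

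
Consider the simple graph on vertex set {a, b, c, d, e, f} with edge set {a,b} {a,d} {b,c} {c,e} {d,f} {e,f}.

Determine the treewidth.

A width-2 tree decomposition is:
Bags: B1 = {a, b, c}  B2 = {a, c, e}  B3 = {a, e, f}  B4 = {a, d, f}
Tree: B1–B2, B2–B3, B3–B4
Every bag has size at most 3, so the width is 3 − 1 = 2 and tw(G) ≤ 2. The edges a–b–c–e–f–d–a form a cycle, so G is not a tree and its treewidth is at least 2. Therefore the treewidth is 2.

2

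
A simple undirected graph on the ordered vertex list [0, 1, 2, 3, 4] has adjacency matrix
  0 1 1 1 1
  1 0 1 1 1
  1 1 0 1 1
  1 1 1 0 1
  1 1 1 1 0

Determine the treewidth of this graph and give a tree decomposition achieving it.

Treewidth 4.
One optimal decomposition is:
Bags: B1 = {0, 1, 2, 3, 4}
Tree: (single bag)

With just one bag of size 5, the width is 5 − 1 = 4, so tw(G) ≤ 4. Conversely, {0, 1, 2, 3, 4} is a clique of size 5, and the vertices of any clique must share a bag in every tree decomposition; so some bag has ≥ 5 vertices and tw(G) ≥ 4. Hence tw(G) = 4 exactly.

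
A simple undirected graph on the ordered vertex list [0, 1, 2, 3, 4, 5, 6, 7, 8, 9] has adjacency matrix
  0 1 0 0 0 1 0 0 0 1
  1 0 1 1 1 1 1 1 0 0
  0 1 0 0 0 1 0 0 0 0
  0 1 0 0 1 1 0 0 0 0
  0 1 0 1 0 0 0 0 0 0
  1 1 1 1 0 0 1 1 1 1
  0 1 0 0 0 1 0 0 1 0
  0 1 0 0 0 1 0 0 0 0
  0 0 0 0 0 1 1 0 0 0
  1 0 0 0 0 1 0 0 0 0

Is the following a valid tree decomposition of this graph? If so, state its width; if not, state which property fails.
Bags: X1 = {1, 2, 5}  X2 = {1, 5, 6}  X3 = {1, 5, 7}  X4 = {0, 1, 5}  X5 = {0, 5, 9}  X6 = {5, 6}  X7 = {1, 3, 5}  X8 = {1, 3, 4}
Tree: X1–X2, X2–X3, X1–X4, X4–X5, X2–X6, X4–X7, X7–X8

A tree decomposition must satisfy three properties: every vertex lies in some bag; for every edge, both endpoints lie together in some bag; and for every vertex, the bags containing it form a connected subtree. Here vertex 8 appears in no bag, so the decomposition is invalid.

No — vertex 8 appears in no bag.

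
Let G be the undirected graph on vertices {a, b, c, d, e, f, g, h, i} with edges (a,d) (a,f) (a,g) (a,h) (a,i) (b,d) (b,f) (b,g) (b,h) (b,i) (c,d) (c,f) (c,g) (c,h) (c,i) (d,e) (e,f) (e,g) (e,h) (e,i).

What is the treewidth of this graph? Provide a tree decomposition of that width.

Treewidth 4.
Bags: B1 = {a, b, c, e, g}  B2 = {a, b, c, e, i}  B3 = {a, b, c, e, h}  B4 = {a, b, c, e, f}  B5 = {a, b, c, d, e}
Tree: B1–B2, B2–B3, B3–B4, B4–B5

Each bag holds 5 vertices, so the decomposition has width 4, which upper-bounds the treewidth. For the lower bound: the 5 vertex sets {a,g}, {c,i}, {e,h}, {b}, {f} are disjoint, each induces a connected subgraph, and every pair is joined by at least one edge of G. Contracting each set to a single vertex therefore yields K_{5} as a minor, and since treewidth is minor-monotone, tw(G) ≥ tw(K_{5}) = 4. Therefore the treewidth is 4.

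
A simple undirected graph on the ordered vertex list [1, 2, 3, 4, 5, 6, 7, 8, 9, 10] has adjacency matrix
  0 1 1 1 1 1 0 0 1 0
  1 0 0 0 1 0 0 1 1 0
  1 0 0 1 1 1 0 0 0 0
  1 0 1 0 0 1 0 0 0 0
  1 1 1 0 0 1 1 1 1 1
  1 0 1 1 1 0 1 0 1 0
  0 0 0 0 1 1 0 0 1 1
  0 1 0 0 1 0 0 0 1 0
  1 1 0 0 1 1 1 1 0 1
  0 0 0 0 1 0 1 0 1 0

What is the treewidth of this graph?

A width-3 tree decomposition is:
Bags: B1 = {5, 6, 7, 9}  B2 = {1, 5, 6, 9}  B3 = {1, 3, 5, 6}  B4 = {5, 7, 9, 10}  B5 = {1, 2, 5, 9}  B6 = {2, 5, 8, 9}  B7 = {1, 3, 4, 6}
Tree: B1–B2, B2–B3, B1–B4, B2–B5, B5–B6, B3–B7
Every bag has size at most 4, so the width is 4 − 1 = 3 and tw(G) ≤ 3. Conversely, {1, 3, 4, 6} is a clique of size 4, and the vertices of any clique must share a bag in every tree decomposition; so some bag has ≥ 4 vertices and tw(G) ≥ 3. The upper and lower bounds meet at 3, so that is the treewidth.

3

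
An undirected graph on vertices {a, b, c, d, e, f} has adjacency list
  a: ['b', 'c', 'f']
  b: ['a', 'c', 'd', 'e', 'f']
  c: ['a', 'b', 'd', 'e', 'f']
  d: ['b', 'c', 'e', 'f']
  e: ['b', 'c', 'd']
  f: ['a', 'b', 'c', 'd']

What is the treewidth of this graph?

3

A width-3 tree decomposition is:
Bags: B1 = {b, c, d, f}  B2 = {b, c, d, e}  B3 = {a, b, c, f}
Tree: B1–B2, B1–B3
Every bag has size at most 4, so the width is 4 − 1 = 3 and tw(G) ≤ 3. Conversely, {b, c, d, e} is a clique of size 4, and the vertices of any clique must share a bag in every tree decomposition; so some bag has ≥ 4 vertices and tw(G) ≥ 3. Therefore the treewidth is 3.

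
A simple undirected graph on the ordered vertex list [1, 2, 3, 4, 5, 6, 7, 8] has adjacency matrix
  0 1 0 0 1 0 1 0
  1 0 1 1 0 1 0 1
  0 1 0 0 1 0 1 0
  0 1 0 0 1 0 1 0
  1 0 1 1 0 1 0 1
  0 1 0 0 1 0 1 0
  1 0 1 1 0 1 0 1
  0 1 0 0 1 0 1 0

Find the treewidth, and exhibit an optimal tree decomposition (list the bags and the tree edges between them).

The largest bag has 4 vertices, giving width 3; this decomposition certifies tw(G) ≤ 3. For the lower bound: the 4 vertex sets {6,7}, {1,2}, {5}, {8} are disjoint, each induces a connected subgraph, and every pair is joined by at least one edge of G. Contracting each set to a single vertex therefore yields K_{4} as a minor, and since treewidth is minor-monotone, tw(G) ≥ tw(K_{4}) = 3. Combining the bounds, tw(G) = 3.

Treewidth 3.
One optimal decomposition is:
Bags: B1 = {2, 5, 6, 7}  B2 = {1, 2, 5, 7}  B3 = {2, 5, 7, 8}  B4 = {2, 3, 5, 7}  B5 = {2, 4, 5, 7}
Tree: B1–B2, B2–B3, B3–B4, B4–B5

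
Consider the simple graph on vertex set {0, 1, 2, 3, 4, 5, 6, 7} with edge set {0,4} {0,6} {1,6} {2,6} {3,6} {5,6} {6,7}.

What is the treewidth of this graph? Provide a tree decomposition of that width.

Treewidth 1.
Bags: B1 = {0, 6}  B2 = {2, 6}  B3 = {0, 4}  B4 = {5, 6}  B5 = {3, 6}  B6 = {1, 6}  B7 = {6, 7}
Tree: B1–B2, B1–B3, B2–B4, B1–B5, B4–B6, B1–B7

Each bag holds 2 vertices, so the decomposition has width 1, which upper-bounds the treewidth. Since G has at least one edge (e.g. 6–0), it is not an edgeless graph, so tw(G) ≥ 1. Therefore the treewidth is 1.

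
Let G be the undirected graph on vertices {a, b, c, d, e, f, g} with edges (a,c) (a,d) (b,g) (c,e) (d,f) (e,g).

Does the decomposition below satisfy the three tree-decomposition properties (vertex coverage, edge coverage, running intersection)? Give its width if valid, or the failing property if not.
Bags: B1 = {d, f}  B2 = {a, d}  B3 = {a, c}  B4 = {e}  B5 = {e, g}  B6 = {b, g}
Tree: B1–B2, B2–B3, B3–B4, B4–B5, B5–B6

A tree decomposition must satisfy three properties: every vertex lies in some bag; for every edge, both endpoints lie together in some bag; and for every vertex, the bags containing it form a connected subtree. Here edge (c,e) lies in no bag, so the decomposition is invalid.

No — edge (c,e) lies in no bag.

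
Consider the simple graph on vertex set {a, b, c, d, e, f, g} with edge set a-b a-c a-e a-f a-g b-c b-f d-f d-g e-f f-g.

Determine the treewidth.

2

A width-2 tree decomposition is:
Bags: B1 = {a, e, f}  B2 = {a, f, g}  B3 = {a, b, f}  B4 = {d, f, g}  B5 = {a, b, c}
Tree: B1–B2, B2–B3, B2–B4, B3–B5
The largest bag has 3 vertices, giving width 2; this decomposition certifies tw(G) ≤ 2. On the other hand G contains the 3-clique {a, b, c}. A clique must lie in a single bag of any decomposition, so no decomposition can have width below 2. Combining the bounds, tw(G) = 2.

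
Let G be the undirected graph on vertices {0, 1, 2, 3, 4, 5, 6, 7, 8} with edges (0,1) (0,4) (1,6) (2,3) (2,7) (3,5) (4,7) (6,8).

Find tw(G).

1

A width-1 tree decomposition is:
Bags: B1 = {6, 8}  B2 = {1, 6}  B3 = {0, 1}  B4 = {0, 4}  B5 = {4, 7}  B6 = {2, 7}  B7 = {2, 3}  B8 = {3, 5}
Tree: B1–B2, B2–B3, B3–B4, B4–B5, B5–B6, B6–B7, B7–B8
Every bag has size at most 2, so the width is 2 − 1 = 1 and tw(G) ≤ 1. Any graph with an edge has treewidth ≥ 1, and G has the edge 8–6. Hence tw(G) = 1 exactly.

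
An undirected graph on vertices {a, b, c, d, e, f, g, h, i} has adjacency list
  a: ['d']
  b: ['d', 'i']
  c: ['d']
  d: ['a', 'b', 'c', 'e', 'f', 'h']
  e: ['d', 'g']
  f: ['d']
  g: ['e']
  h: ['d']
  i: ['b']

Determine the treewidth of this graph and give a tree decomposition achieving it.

The largest bag has 2 vertices, giving width 1; this decomposition certifies tw(G) ≤ 1. G has an edge, so its treewidth is at least 1. Therefore the treewidth is 1.

Treewidth 1.
Bags: B1 = {b, d}  B2 = {d, e}  B3 = {c, d}  B4 = {e, g}  B5 = {a, d}  B6 = {b, i}  B7 = {d, f}  B8 = {d, h}
Tree: B1–B2, B2–B3, B2–B4, B3–B5, B1–B6, B5–B7, B1–B8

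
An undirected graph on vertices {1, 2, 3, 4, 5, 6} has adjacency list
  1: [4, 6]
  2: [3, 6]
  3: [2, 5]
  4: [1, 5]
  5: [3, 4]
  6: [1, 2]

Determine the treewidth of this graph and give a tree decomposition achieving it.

Each bag holds 3 vertices, so the decomposition has width 2, which upper-bounds the treewidth. Since 6–1–4–5–3–2–6 is a cycle in G, G is not acyclic. Forests are exactly the graphs of treewidth ≤ 1, so tw(G) ≥ 2. Combining the bounds, tw(G) = 2.

Treewidth 2.
One such decomposition:
Bags: B1 = {1, 4, 6}  B2 = {4, 5, 6}  B3 = {3, 5, 6}  B4 = {2, 3, 6}
Tree: B1–B2, B2–B3, B3–B4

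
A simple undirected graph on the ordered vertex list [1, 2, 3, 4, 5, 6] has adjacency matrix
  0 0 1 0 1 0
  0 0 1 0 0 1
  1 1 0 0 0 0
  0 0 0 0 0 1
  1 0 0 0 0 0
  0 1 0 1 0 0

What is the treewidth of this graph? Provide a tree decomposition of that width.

Treewidth 1.
One such decomposition:
Bags: B1 = {1, 5}  B2 = {1, 3}  B3 = {2, 3}  B4 = {2, 6}  B5 = {4, 6}
Tree: B1–B2, B2–B3, B3–B4, B4–B5

The largest bag has 2 vertices, giving width 1; this decomposition certifies tw(G) ≤ 1. G has an edge, so its treewidth is at least 1. Therefore the treewidth is 1.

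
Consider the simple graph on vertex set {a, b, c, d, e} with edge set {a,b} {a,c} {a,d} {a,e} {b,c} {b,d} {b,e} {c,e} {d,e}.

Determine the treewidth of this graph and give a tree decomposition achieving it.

Treewidth 3.
One optimal decomposition is:
Bags: B1 = {a, b, d, e}  B2 = {a, b, c, e}
Tree: B1–B2

The largest bag has 4 vertices, giving width 3; this decomposition certifies tw(G) ≤ 3. Conversely, {a, b, d, e} is a clique of size 4, and the vertices of any clique must share a bag in every tree decomposition; so some bag has ≥ 4 vertices and tw(G) ≥ 3. Combining the bounds, tw(G) = 3.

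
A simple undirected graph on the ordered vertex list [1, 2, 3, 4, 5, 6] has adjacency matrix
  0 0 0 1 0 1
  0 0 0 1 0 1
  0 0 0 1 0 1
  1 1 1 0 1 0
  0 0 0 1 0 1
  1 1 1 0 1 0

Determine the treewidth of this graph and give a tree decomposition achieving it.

The largest bag has 3 vertices, giving width 2; this decomposition certifies tw(G) ≤ 2. Since 6–3–4–1–6 is a cycle in G, G is not acyclic. Forests are exactly the graphs of treewidth ≤ 1, so tw(G) ≥ 2. Therefore the treewidth is 2.

Treewidth 2.
One optimal decomposition is:
Bags: B1 = {3, 4, 6}  B2 = {1, 4, 6}  B3 = {2, 4, 6}  B4 = {4, 5, 6}
Tree: B1–B2, B2–B3, B3–B4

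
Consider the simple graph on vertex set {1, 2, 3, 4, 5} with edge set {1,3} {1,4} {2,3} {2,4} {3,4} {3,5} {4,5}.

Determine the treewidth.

A width-2 tree decomposition is:
Bags: B1 = {1, 3, 4}  B2 = {3, 4, 5}  B3 = {2, 3, 4}
Tree: B1–B2, B1–B3
Each bag holds 3 vertices, so the decomposition has width 2, which upper-bounds the treewidth. For the lower bound, the 3 vertices {1, 3, 4} are pairwise adjacent, and any tree decomposition puts a clique entirely inside one bag — forcing width ≥ 2. The upper and lower bounds meet at 2, so that is the treewidth.

2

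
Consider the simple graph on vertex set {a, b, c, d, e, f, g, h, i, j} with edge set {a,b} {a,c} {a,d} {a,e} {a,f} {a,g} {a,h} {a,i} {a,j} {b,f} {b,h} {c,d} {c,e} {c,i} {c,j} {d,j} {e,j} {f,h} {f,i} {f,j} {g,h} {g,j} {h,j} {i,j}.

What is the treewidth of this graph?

3

A width-3 tree decomposition is:
Bags: B1 = {a, g, h, j}  B2 = {a, f, h, j}  B3 = {a, f, i, j}  B4 = {a, c, i, j}  B5 = {a, c, e, j}  B6 = {a, b, f, h}  B7 = {a, c, d, j}
Tree: B1–B2, B2–B3, B3–B4, B4–B5, B2–B6, B4–B7
Each bag holds 4 vertices, so the decomposition has width 3, which upper-bounds the treewidth. Conversely, {a, g, h, j} is a clique of size 4, and the vertices of any clique must share a bag in every tree decomposition; so some bag has ≥ 4 vertices and tw(G) ≥ 3. Therefore the treewidth is 3.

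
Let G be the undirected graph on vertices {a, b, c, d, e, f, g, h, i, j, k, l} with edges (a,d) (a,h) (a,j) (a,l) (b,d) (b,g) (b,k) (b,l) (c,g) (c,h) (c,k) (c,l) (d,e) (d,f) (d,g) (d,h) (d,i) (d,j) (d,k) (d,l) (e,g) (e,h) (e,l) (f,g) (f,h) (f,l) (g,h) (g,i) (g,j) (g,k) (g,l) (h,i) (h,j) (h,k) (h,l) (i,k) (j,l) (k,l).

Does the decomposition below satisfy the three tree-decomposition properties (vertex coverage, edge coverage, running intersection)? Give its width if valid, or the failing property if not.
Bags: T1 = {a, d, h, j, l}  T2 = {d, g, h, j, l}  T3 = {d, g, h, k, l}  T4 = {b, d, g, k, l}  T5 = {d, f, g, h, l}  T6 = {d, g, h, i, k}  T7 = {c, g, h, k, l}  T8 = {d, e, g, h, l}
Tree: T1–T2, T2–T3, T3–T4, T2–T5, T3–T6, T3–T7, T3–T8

Yes; width 4.

Every vertex of G appears in some bag (union = {a, b, c, d, e, f, g, h, i, j, k, l}); every edge is covered by a bag; and for each vertex v the set of bags containing v is connected in the bag tree. The decomposition is therefore valid. The largest bag has 5 vertices, so the width is 4.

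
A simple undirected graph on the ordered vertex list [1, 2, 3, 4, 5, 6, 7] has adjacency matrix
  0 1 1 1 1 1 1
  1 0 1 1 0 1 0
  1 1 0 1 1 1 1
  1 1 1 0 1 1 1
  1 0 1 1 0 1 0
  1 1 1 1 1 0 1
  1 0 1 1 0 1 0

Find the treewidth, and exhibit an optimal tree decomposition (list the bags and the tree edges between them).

Each bag holds 5 vertices, so the decomposition has width 4, which upper-bounds the treewidth. On the other hand G contains the 5-clique {1, 2, 3, 4, 6}. A clique must lie in a single bag of any decomposition, so no decomposition can have width below 4. Combining the bounds, tw(G) = 4.

Treewidth 4.
Bags: B1 = {1, 3, 4, 6, 7}  B2 = {1, 3, 4, 5, 6}  B3 = {1, 2, 3, 4, 6}
Tree: B1–B2, B2–B3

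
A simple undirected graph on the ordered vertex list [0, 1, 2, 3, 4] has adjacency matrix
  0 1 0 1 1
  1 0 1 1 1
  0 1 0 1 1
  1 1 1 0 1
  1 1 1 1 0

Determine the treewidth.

A width-3 tree decomposition is:
Bags: B1 = {1, 2, 3, 4}  B2 = {0, 1, 3, 4}
Tree: B1–B2
Every bag has size at most 4, so the width is 4 − 1 = 3 and tw(G) ≤ 3. On the other hand G contains the 4-clique {0, 1, 3, 4}. A clique must lie in a single bag of any decomposition, so no decomposition can have width below 3. Combining the bounds, tw(G) = 3.

3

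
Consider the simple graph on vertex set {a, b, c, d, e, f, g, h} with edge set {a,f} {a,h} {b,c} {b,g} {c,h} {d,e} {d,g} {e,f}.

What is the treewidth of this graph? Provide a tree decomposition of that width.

Treewidth 2.
Bags: B1 = {b, c, g}  B2 = {c, d, g}  B3 = {c, d, e}  B4 = {c, e, f}  B5 = {a, c, f}  B6 = {a, c, h}
Tree: B1–B2, B2–B3, B3–B4, B4–B5, B5–B6

The largest bag has 3 vertices, giving width 2; this decomposition certifies tw(G) ≤ 2. Since c–b–g–d–e–f–a–h–c is a cycle in G, G is not acyclic. Forests are exactly the graphs of treewidth ≤ 1, so tw(G) ≥ 2. The upper and lower bounds meet at 2, so that is the treewidth.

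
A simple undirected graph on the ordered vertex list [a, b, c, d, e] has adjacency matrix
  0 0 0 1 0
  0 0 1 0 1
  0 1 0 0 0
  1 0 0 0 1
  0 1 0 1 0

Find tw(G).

1

A width-1 tree decomposition is:
Bags: B1 = {b, c}  B2 = {b, e}  B3 = {d, e}  B4 = {a, d}
Tree: B1–B2, B2–B3, B3–B4
Every bag has size at most 2, so the width is 2 − 1 = 1 and tw(G) ≤ 1. Since G has at least one edge (e.g. c–b), it is not an edgeless graph, so tw(G) ≥ 1. Combining the bounds, tw(G) = 1.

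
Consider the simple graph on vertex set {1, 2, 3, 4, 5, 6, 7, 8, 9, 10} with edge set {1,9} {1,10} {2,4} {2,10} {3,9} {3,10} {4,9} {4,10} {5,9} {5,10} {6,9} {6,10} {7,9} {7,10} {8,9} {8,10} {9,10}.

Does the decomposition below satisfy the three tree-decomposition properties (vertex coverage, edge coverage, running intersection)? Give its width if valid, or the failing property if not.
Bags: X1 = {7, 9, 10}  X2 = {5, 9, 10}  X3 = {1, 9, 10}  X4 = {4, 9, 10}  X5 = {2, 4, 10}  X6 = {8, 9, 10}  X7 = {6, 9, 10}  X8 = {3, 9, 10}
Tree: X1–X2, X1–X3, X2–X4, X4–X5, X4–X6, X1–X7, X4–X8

Yes; width 2.

Vertex coverage: the bags together contain {1, 2, 3, 4, 5, 6, 7, 8, 9, 10}, the full vertex set. Edge coverage: each edge of G has both endpoints in at least one bag. Running intersection: for every vertex, the bags containing it form a connected subtree. All three properties hold, so this is a valid tree decomposition of width max|bag| − 1 = 2, and hence tw(G) ≤ 2.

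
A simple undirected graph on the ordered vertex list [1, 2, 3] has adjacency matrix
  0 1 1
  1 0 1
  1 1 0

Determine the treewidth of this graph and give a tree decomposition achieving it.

Treewidth 2.
Bags: B1 = {1, 2, 3}
Tree: (single bag)

With just one bag of size 3, the width is 3 − 1 = 2, so tw(G) ≤ 2. On the other hand G contains the 3-clique {1, 2, 3}. A clique must lie in a single bag of any decomposition, so no decomposition can have width below 2. Hence tw(G) = 2 exactly.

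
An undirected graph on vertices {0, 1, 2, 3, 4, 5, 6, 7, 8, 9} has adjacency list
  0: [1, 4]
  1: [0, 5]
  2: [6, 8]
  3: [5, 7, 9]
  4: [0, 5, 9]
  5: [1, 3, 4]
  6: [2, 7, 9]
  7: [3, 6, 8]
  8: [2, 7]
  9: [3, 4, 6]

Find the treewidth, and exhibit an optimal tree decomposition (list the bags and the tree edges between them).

Each bag holds 3 vertices, so the decomposition has width 2, which upper-bounds the treewidth. Since 2–8–7–6–2 is a cycle in G, G is not acyclic. Forests are exactly the graphs of treewidth ≤ 1, so tw(G) ≥ 2. The upper and lower bounds meet at 2, so that is the treewidth.

Treewidth 2.
One optimal decomposition is:
Bags: B1 = {2, 6, 8}  B2 = {6, 7, 8}  B3 = {6, 7, 9}  B4 = {3, 7, 9}  B5 = {3, 4, 9}  B6 = {3, 4, 5}  B7 = {0, 4, 5}  B8 = {0, 1, 5}
Tree: B1–B2, B2–B3, B3–B4, B4–B5, B5–B6, B6–B7, B7–B8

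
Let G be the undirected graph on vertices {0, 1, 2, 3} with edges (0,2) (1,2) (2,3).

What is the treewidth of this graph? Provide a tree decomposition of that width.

Each bag holds 2 vertices, so the decomposition has width 1, which upper-bounds the treewidth. Since G has at least one edge (e.g. 1–2), it is not an edgeless graph, so tw(G) ≥ 1. Hence tw(G) = 1 exactly.

Treewidth 1.
Bags: B1 = {1, 2}  B2 = {0, 2}  B3 = {2, 3}
Tree: B1–B2, B2–B3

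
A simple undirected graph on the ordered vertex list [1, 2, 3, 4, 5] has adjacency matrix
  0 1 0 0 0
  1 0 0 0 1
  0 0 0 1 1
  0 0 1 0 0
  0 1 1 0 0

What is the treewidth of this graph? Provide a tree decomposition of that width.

Every bag has size at most 2, so the width is 2 − 1 = 1 and tw(G) ≤ 1. Any graph with an edge has treewidth ≥ 1, and G has the edge 4–3. The upper and lower bounds meet at 1, so that is the treewidth.

Treewidth 1.
One such decomposition:
Bags: B1 = {3, 4}  B2 = {3, 5}  B3 = {2, 5}  B4 = {1, 2}
Tree: B1–B2, B2–B3, B3–B4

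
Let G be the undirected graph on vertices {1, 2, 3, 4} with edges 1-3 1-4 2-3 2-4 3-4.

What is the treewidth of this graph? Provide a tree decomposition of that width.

The largest bag has 3 vertices, giving width 2; this decomposition certifies tw(G) ≤ 2. Conversely, {1, 3, 4} is a clique of size 3, and the vertices of any clique must share a bag in every tree decomposition; so some bag has ≥ 3 vertices and tw(G) ≥ 2. The upper and lower bounds meet at 2, so that is the treewidth.

Treewidth 2.
One such decomposition:
Bags: B1 = {2, 3, 4}  B2 = {1, 3, 4}
Tree: B1–B2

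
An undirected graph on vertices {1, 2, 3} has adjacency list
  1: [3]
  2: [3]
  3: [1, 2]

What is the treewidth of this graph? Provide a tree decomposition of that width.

Each bag holds 2 vertices, so the decomposition has width 1, which upper-bounds the treewidth. Since G has at least one edge (e.g. 3–2), it is not an edgeless graph, so tw(G) ≥ 1. The upper and lower bounds meet at 1, so that is the treewidth.

Treewidth 1.
One optimal decomposition is:
Bags: B1 = {2, 3}  B2 = {1, 3}
Tree: B1–B2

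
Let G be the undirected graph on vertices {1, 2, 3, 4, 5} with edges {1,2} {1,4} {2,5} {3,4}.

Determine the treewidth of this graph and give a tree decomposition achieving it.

Treewidth 1.
Bags: B1 = {3, 4}  B2 = {1, 4}  B3 = {1, 2}  B4 = {2, 5}
Tree: B1–B2, B2–B3, B3–B4

The largest bag has 2 vertices, giving width 1; this decomposition certifies tw(G) ≤ 1. G has an edge, so its treewidth is at least 1. Therefore the treewidth is 1.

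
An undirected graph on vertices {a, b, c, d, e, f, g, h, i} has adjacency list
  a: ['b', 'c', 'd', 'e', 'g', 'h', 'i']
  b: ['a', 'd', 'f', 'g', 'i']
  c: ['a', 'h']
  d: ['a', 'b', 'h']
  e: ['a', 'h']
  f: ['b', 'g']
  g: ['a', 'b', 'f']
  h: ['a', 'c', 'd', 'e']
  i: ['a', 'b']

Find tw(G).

A width-2 tree decomposition is:
Bags: B1 = {a, b, g}  B2 = {a, b, i}  B3 = {a, b, d}  B4 = {a, d, h}  B5 = {a, e, h}  B6 = {a, c, h}  B7 = {b, f, g}
Tree: B1–B2, B2–B3, B3–B4, B4–B5, B5–B6, B1–B7
Each bag holds 3 vertices, so the decomposition has width 2, which upper-bounds the treewidth. Conversely, {a, b, g} is a clique of size 3, and the vertices of any clique must share a bag in every tree decomposition; so some bag has ≥ 3 vertices and tw(G) ≥ 2. The upper and lower bounds meet at 2, so that is the treewidth.

2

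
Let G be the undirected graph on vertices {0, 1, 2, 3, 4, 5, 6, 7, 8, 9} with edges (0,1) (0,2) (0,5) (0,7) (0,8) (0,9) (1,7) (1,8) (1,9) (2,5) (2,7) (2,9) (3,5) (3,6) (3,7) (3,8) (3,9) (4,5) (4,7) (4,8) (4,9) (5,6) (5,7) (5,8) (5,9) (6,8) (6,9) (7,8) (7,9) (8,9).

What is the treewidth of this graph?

4

A width-4 tree decomposition is:
Bags: B1 = {0, 5, 7, 8, 9}  B2 = {3, 5, 7, 8, 9}  B3 = {4, 5, 7, 8, 9}  B4 = {0, 2, 5, 7, 9}  B5 = {3, 5, 6, 8, 9}  B6 = {0, 1, 7, 8, 9}
Tree: B1–B2, B2–B3, B1–B4, B2–B5, B1–B6
Each bag holds 5 vertices, so the decomposition has width 4, which upper-bounds the treewidth. For the lower bound, the 5 vertices {0, 1, 7, 8, 9} are pairwise adjacent, and any tree decomposition puts a clique entirely inside one bag — forcing width ≥ 4. Hence tw(G) = 4 exactly.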